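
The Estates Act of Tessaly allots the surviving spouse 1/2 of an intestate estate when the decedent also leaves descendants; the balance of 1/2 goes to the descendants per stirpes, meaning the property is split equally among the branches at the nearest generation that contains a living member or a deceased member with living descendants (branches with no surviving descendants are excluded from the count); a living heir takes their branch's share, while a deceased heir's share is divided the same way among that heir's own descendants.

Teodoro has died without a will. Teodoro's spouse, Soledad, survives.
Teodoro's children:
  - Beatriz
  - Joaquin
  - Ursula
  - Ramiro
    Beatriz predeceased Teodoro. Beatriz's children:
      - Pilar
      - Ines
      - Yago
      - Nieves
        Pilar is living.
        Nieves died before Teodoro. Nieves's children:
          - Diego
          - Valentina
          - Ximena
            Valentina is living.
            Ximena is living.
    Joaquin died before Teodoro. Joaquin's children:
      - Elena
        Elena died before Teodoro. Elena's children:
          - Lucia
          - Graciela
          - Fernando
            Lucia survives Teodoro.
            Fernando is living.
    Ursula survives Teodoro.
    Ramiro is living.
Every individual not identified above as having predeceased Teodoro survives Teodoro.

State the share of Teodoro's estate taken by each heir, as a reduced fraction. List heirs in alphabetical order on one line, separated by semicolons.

Diego 1/96; Fernando 1/24; Graciela 1/24; Ines 1/32; Lucia 1/24; Pilar 1/32; Ramiro 1/8; Soledad 1/2; Ursula 1/8; Valentina 1/96; Ximena 1/96; Yago 1/32

Soledad, as surviving spouse, takes 1/2.
The remaining 1/2 passes to Teodoro's descendants per stirpes.
The 1/2 is divided into 4 equal shares of 1/8 among Beatriz, Joaquin, Ursula, Ramiro.
Beatriz predeceased; the 1/8 allotted to Beatriz's branch passes to Beatriz's issue by representation.
The 1/8 is divided into 4 equal shares of 1/32 among Pilar, Ines, Yago, Nieves.
Pilar is living and takes 1/32.
Ines is living and takes 1/32.
Yago is living and takes 1/32.
Nieves predeceased; the 1/32 allotted to Nieves's branch passes to Nieves's issue by representation.
The 1/32 is divided into 3 equal shares of 1/96 among Diego, Valentina, Ximena.
Diego is living and takes 1/96.
Valentina is living and takes 1/96.
Ximena is living and takes 1/96.
Joaquin predeceased; the 1/8 allotted to Joaquin's branch passes to Joaquin's issue by representation.
Elena's line is the sole branch at this level, so the full 1/8 passes to Elena's issue by representation.
The 1/8 is divided into 3 equal shares of 1/24 among Lucia, Graciela, Fernando.
Lucia is living and takes 1/24.
Graciela is living and takes 1/24.
Fernando is living and takes 1/24.
Ursula is living and takes 1/8.
Ramiro is living and takes 1/8.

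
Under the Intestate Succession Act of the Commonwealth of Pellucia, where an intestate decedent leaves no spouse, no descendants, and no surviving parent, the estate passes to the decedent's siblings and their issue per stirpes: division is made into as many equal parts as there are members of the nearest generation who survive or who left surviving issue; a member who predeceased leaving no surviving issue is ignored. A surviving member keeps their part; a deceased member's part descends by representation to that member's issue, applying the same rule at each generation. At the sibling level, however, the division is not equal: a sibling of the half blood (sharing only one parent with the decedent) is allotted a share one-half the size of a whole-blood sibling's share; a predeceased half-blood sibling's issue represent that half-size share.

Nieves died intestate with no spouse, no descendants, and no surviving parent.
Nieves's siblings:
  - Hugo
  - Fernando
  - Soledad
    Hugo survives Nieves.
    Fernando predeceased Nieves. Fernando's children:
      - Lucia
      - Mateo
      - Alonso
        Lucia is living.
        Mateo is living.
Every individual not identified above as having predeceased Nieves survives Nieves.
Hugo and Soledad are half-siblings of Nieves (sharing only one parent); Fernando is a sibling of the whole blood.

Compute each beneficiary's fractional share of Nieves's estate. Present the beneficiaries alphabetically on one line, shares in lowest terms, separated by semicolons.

Alonso 1/6; Hugo 1/4; Lucia 1/6; Mateo 1/6; Soledad 1/4

No spouse, descendants, or parent survives, so the estate passes to Nieves's siblings per stirpes.
Half-blood siblings count for one-half the weight of whole-blood siblings at the initial division.
Dividing 1 in proportion to weights (total weight 2): Hugo (weight 1/2) → 1/4; Fernando (weight 1) → 1/2; Soledad (weight 1/2) → 1/4.
Hugo is living and takes 1/4.
Fernando predeceased; the 1/2 allotted to Fernando's branch passes to Fernando's issue by representation.
The 1/2 is divided into 3 equal shares of 1/6 among Lucia, Mateo, Alonso.
Lucia is living and takes 1/6.
Mateo is living and takes 1/6.
Alonso is living and takes 1/6.
Soledad is living and takes 1/4.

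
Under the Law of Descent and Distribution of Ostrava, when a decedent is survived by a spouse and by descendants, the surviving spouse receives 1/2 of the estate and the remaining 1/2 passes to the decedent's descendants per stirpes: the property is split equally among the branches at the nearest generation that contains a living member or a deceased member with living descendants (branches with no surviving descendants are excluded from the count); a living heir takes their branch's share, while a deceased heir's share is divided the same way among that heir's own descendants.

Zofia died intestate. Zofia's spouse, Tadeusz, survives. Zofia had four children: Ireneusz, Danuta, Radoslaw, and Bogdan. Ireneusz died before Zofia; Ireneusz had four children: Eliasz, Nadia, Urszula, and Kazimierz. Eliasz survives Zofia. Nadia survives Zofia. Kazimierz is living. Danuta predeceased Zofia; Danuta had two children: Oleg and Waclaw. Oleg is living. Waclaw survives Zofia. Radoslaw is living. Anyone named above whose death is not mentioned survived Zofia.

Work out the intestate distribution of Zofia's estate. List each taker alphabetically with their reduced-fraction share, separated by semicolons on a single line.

Bogdan 1/8; Eliasz 1/32; Kazimierz 1/32; Nadia 1/32; Oleg 1/16; Radoslaw 1/8; Tadeusz 1/2; Urszula 1/32; Waclaw 1/16

Tadeusz, as surviving spouse, takes 1/2.
The remaining 1/2 passes to Zofia's descendants per stirpes.
The 1/2 is divided into 4 equal shares of 1/8 among Ireneusz, Danuta, Radoslaw, Bogdan.
Ireneusz predeceased; the 1/8 allotted to Ireneusz's branch passes to Ireneusz's issue by representation.
The 1/8 is divided into 4 equal shares of 1/32 among Eliasz, Nadia, Urszula, Kazimierz.
Eliasz is living and takes 1/32.
Nadia is living and takes 1/32.
Urszula is living and takes 1/32.
Kazimierz is living and takes 1/32.
Danuta predeceased; the 1/8 allotted to Danuta's branch passes to Danuta's issue by representation.
The 1/8 is divided into 2 equal shares of 1/16 among Oleg, Waclaw.
Oleg is living and takes 1/16.
Waclaw is living and takes 1/16.
Radoslaw is living and takes 1/8.
Bogdan is living and takes 1/8.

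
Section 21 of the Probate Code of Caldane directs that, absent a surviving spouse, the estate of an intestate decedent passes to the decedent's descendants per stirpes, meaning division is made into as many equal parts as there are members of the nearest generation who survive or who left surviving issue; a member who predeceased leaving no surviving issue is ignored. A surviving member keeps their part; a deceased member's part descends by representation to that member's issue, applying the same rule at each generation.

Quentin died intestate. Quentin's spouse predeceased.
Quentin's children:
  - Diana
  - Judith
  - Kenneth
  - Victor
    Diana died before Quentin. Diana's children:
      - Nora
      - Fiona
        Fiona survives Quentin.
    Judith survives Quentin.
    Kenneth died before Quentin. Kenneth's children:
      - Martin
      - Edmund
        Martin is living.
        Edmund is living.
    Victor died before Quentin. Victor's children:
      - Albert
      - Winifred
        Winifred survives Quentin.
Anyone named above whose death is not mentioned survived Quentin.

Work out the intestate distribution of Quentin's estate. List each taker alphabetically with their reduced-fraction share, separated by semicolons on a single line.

Albert 1/8; Edmund 1/8; Fiona 1/8; Judith 1/4; Martin 1/8; Nora 1/8; Winifred 1/8

There is no surviving spouse, so the entire estate passes to Quentin's descendants per stirpes.
The estate is divided into 4 equal shares of 1/4 among Diana, Judith, Kenneth, Victor.
Diana predeceased; the 1/4 allotted to Diana's branch passes to Diana's issue by representation.
The 1/4 is divided into 2 equal shares of 1/8 among Nora, Fiona.
Nora is living and takes 1/8.
Fiona is living and takes 1/8.
Judith is living and takes 1/4.
Kenneth predeceased; the 1/4 allotted to Kenneth's branch passes to Kenneth's issue by representation.
The 1/4 is divided into 2 equal shares of 1/8 among Martin, Edmund.
Martin is living and takes 1/8.
Edmund is living and takes 1/8.
Victor predeceased; the 1/4 allotted to Victor's branch passes to Victor's issue by representation.
The 1/4 is divided into 2 equal shares of 1/8 among Albert, Winifred.
Albert is living and takes 1/8.
Winifred is living and takes 1/8.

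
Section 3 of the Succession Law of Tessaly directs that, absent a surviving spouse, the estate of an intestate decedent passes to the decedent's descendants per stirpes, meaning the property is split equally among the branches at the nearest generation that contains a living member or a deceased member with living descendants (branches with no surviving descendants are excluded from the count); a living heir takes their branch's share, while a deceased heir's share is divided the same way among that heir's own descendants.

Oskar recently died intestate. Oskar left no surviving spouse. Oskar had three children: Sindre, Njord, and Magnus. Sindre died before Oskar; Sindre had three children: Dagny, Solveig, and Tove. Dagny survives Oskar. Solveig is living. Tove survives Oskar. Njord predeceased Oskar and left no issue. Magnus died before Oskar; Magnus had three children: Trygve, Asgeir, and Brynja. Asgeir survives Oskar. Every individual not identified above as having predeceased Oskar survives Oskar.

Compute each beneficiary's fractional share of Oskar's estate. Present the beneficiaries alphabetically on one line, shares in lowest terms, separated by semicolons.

There is no surviving spouse, so the entire estate passes to Oskar's descendants per stirpes.
Njord left no surviving issue, so that branch lapses and is disregarded.
The estate is divided into 2 equal shares of 1/2 among Sindre, Magnus.
Sindre predeceased; the 1/2 allotted to Sindre's branch passes to Sindre's issue by representation.
The 1/2 is divided into 3 equal shares of 1/6 among Dagny, Solveig, Tove.
Dagny is living and takes 1/6.
Solveig is living and takes 1/6.
Tove is living and takes 1/6.
Magnus predeceased; the 1/2 allotted to Magnus's branch passes to Magnus's issue by representation.
The 1/2 is divided into 3 equal shares of 1/6 among Trygve, Asgeir, Brynja.
Trygve is living and takes 1/6.
Asgeir is living and takes 1/6.
Brynja is living and takes 1/6.

Asgeir 1/6; Brynja 1/6; Dagny 1/6; Solveig 1/6; Tove 1/6; Trygve 1/6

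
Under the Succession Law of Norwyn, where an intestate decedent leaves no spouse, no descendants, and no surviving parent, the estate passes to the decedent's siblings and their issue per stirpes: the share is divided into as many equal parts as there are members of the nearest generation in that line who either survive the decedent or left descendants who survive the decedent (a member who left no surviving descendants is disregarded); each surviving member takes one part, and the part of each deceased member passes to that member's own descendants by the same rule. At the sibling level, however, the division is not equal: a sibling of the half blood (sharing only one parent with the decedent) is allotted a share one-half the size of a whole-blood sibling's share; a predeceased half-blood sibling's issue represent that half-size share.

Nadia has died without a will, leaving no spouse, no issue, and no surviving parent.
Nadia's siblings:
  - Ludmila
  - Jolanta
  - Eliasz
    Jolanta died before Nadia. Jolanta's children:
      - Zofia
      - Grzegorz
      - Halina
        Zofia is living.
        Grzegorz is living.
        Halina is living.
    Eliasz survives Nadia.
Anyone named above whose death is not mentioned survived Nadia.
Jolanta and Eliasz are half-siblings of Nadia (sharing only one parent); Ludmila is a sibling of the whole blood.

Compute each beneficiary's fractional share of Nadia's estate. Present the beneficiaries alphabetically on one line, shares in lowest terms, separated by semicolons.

Eliasz 1/4; Grzegorz 1/12; Halina 1/12; Ludmila 1/2; Zofia 1/12

No spouse, descendants, or parent survives, so the estate passes to Nadia's siblings per stirpes.
Half-blood siblings count for one-half the weight of whole-blood siblings at the initial division.
Dividing 1 in proportion to weights (total weight 2): Ludmila (weight 1) → 1/2; Jolanta (weight 1/2) → 1/4; Eliasz (weight 1/2) → 1/4.
Ludmila is living and takes 1/2.
Jolanta predeceased; the 1/4 allotted to Jolanta's branch passes to Jolanta's issue by representation.
The 1/4 is divided into 3 equal shares of 1/12 among Zofia, Grzegorz, Halina.
Zofia is living and takes 1/12.
Grzegorz is living and takes 1/12.
Halina is living and takes 1/12.
Eliasz is living and takes 1/4.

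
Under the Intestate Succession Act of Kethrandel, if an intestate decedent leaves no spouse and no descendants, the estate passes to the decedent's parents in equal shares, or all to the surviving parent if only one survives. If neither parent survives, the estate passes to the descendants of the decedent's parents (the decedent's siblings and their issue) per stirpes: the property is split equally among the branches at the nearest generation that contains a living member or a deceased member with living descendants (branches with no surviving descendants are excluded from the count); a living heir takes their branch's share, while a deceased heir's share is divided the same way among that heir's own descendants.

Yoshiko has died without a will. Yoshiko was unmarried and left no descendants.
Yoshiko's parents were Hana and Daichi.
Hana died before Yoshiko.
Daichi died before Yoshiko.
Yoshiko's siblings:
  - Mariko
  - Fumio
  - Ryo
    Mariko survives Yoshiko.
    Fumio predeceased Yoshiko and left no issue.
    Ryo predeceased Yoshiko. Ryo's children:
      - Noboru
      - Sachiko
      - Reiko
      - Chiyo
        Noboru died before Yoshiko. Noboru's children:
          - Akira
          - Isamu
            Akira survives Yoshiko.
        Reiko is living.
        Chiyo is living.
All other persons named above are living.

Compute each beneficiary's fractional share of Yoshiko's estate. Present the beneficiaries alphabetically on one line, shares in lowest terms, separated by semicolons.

Akira 1/16; Chiyo 1/8; Isamu 1/16; Mariko 1/2; Reiko 1/8; Sachiko 1/8

Neither parent survives and there are no descendants, so the estate passes to Yoshiko's siblings and their issue per stirpes.
Fumio left no surviving issue, so that branch lapses and is disregarded.
The estate is divided into 2 equal shares of 1/2 among Mariko, Ryo.
Mariko is living and takes 1/2.
Ryo predeceased; the 1/2 allotted to Ryo's branch passes to Ryo's issue by representation.
The 1/2 is divided into 4 equal shares of 1/8 among Noboru, Sachiko, Reiko, Chiyo.
Noboru predeceased; the 1/8 allotted to Noboru's branch passes to Noboru's issue by representation.
The 1/8 is divided into 2 equal shares of 1/16 among Akira, Isamu.
Akira is living and takes 1/16.
Isamu is living and takes 1/16.
Sachiko is living and takes 1/8.
Reiko is living and takes 1/8.
Chiyo is living and takes 1/8.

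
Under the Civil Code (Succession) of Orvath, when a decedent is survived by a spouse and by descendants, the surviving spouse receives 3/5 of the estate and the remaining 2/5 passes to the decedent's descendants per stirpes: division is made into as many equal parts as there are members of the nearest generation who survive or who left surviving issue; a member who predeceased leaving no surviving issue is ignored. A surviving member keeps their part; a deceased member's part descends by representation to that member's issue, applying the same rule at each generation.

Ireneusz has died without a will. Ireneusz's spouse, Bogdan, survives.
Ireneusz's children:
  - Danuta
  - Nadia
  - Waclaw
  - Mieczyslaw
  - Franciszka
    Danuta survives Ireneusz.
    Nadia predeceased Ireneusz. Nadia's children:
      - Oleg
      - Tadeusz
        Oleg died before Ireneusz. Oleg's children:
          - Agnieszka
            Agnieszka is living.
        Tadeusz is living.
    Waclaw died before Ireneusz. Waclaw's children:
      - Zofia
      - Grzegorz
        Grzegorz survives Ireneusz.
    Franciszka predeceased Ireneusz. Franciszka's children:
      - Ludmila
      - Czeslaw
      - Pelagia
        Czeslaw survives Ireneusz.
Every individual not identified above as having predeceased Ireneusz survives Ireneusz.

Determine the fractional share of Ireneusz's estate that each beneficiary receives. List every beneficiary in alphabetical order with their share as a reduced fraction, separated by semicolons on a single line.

Agnieszka 1/25; Bogdan 3/5; Czeslaw 2/75; Danuta 2/25; Grzegorz 1/25; Ludmila 2/75; Mieczyslaw 2/25; Pelagia 2/75; Tadeusz 1/25; Zofia 1/25

Bogdan, as surviving spouse, takes 3/5.
The remaining 2/5 passes to Ireneusz's descendants per stirpes.
The 2/5 is divided into 5 equal shares of 2/25 among Danuta, Nadia, Waclaw, Mieczyslaw, Franciszka.
Danuta is living and takes 2/25.
Nadia predeceased; the 2/25 allotted to Nadia's branch passes to Nadia's issue by representation.
The 2/25 is divided into 2 equal shares of 1/25 among Oleg, Tadeusz.
Oleg predeceased; the 1/25 allotted to Oleg's branch passes to Oleg's issue by representation.
Agnieszka is the sole taker at this level and receives the full 1/25.
Tadeusz is living and takes 1/25.
Waclaw predeceased; the 2/25 allotted to Waclaw's branch passes to Waclaw's issue by representation.
The 2/25 is divided into 2 equal shares of 1/25 among Zofia, Grzegorz.
Zofia is living and takes 1/25.
Grzegorz is living and takes 1/25.
Mieczyslaw is living and takes 2/25.
Franciszka predeceased; the 2/25 allotted to Franciszka's branch passes to Franciszka's issue by representation.
The 2/25 is divided into 3 equal shares of 2/75 among Ludmila, Czeslaw, Pelagia.
Ludmila is living and takes 2/75.
Czeslaw is living and takes 2/75.
Pelagia is living and takes 2/75.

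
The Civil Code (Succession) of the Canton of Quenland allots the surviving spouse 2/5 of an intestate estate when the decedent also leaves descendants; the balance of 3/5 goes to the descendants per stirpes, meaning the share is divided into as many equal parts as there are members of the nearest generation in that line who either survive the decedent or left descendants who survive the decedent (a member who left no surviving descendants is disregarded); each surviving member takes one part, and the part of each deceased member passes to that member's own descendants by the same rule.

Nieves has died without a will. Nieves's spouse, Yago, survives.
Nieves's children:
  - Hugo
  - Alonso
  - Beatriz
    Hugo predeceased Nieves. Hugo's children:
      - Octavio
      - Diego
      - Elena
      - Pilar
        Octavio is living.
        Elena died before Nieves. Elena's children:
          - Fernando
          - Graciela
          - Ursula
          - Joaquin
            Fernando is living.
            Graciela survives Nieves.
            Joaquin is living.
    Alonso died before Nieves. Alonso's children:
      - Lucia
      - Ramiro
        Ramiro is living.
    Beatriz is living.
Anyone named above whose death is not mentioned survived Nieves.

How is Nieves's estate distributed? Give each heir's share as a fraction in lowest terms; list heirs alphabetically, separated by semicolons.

Beatriz 1/5; Diego 1/20; Fernando 1/80; Graciela 1/80; Joaquin 1/80; Lucia 1/10; Octavio 1/20; Pilar 1/20; Ramiro 1/10; Ursula 1/80; Yago 2/5

Yago, as surviving spouse, takes 2/5.
The remaining 3/5 passes to Nieves's descendants per stirpes.
The 3/5 is divided into 3 equal shares of 1/5 among Hugo, Alonso, Beatriz.
Hugo predeceased; the 1/5 allotted to Hugo's branch passes to Hugo's issue by representation.
The 1/5 is divided into 4 equal shares of 1/20 among Octavio, Diego, Elena, Pilar.
Octavio is living and takes 1/20.
Diego is living and takes 1/20.
Elena predeceased; the 1/20 allotted to Elena's branch passes to Elena's issue by representation.
The 1/20 is divided into 4 equal shares of 1/80 among Fernando, Graciela, Ursula, Joaquin.
Fernando is living and takes 1/80.
Graciela is living and takes 1/80.
Ursula is living and takes 1/80.
Joaquin is living and takes 1/80.
Pilar is living and takes 1/20.
Alonso predeceased; the 1/5 allotted to Alonso's branch passes to Alonso's issue by representation.
The 1/5 is divided into 2 equal shares of 1/10 among Lucia, Ramiro.
Lucia is living and takes 1/10.
Ramiro is living and takes 1/10.
Beatriz is living and takes 1/5.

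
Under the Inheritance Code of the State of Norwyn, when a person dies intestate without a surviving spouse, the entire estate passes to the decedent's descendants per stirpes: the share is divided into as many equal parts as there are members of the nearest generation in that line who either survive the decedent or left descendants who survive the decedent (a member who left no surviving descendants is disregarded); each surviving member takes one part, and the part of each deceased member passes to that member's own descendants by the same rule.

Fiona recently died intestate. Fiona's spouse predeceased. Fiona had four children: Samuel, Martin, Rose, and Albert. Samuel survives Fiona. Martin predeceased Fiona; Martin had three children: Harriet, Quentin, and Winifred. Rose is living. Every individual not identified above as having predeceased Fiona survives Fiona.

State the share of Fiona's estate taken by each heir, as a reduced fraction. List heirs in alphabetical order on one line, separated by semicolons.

There is no surviving spouse, so the entire estate passes to Fiona's descendants per stirpes.
The estate is divided into 4 equal shares of 1/4 among Samuel, Martin, Rose, Albert.
Samuel is living and takes 1/4.
Martin predeceased; the 1/4 allotted to Martin's branch passes to Martin's issue by representation.
The 1/4 is divided into 3 equal shares of 1/12 among Harriet, Quentin, Winifred.
Harriet is living and takes 1/12.
Quentin is living and takes 1/12.
Winifred is living and takes 1/12.
Rose is living and takes 1/4.
Albert is living and takes 1/4.

Albert 1/4; Harriet 1/12; Quentin 1/12; Rose 1/4; Samuel 1/4; Winifred 1/12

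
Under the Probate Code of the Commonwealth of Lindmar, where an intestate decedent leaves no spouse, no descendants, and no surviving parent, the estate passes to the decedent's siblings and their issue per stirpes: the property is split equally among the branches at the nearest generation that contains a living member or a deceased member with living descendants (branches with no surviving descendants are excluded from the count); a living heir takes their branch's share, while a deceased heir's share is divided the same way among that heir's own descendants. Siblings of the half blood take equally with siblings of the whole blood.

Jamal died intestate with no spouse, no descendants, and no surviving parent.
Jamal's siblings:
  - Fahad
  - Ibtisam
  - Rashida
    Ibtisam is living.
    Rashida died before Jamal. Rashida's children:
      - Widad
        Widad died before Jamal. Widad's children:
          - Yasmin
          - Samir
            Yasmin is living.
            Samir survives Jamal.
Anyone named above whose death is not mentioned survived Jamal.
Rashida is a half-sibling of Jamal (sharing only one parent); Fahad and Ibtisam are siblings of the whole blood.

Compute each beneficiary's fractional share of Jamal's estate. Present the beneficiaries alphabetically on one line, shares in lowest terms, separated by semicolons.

Fahad 1/3; Ibtisam 1/3; Samir 1/6; Yasmin 1/6

No spouse, descendants, or parent survives, so the estate passes to Jamal's siblings per stirpes.
Half-blood and whole-blood siblings take equally under the stated rule.
The estate is divided into 3 equal shares of 1/3 among Fahad, Ibtisam, Rashida.
Fahad is living and takes 1/3.
Ibtisam is living and takes 1/3.
Rashida predeceased; the 1/3 allotted to Rashida's branch passes to Rashida's issue by representation.
Widad's line is the sole branch at this level, so the full 1/3 passes to Widad's issue by representation.
The 1/3 is divided into 2 equal shares of 1/6 among Yasmin, Samir.
Yasmin is living and takes 1/6.
Samir is living and takes 1/6.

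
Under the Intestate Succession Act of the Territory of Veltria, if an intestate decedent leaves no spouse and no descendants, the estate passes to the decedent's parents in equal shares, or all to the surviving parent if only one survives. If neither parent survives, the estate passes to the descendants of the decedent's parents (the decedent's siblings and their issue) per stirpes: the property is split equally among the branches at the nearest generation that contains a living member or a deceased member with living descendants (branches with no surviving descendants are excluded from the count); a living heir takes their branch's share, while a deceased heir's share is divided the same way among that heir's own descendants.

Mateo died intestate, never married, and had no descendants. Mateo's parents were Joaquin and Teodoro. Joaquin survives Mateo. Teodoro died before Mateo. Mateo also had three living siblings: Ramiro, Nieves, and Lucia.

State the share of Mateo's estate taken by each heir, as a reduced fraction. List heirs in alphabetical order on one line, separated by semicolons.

Joaquin 1

Only one parent, Joaquin, survives, so Joaquin takes the entire estate. The siblings take nothing because a surviving parent has priority.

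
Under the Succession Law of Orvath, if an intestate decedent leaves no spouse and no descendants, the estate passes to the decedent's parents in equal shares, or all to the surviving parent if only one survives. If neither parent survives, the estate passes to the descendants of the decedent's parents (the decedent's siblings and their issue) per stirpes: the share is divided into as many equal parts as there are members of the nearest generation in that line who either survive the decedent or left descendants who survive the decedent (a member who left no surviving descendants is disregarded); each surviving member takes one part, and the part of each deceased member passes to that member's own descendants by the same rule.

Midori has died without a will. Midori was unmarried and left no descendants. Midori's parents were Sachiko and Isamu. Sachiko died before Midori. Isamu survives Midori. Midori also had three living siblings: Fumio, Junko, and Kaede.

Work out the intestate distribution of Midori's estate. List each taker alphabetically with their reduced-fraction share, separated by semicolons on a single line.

Isamu 1

Only one parent, Isamu, survives, so Isamu takes the entire estate. The siblings take nothing because a surviving parent has priority.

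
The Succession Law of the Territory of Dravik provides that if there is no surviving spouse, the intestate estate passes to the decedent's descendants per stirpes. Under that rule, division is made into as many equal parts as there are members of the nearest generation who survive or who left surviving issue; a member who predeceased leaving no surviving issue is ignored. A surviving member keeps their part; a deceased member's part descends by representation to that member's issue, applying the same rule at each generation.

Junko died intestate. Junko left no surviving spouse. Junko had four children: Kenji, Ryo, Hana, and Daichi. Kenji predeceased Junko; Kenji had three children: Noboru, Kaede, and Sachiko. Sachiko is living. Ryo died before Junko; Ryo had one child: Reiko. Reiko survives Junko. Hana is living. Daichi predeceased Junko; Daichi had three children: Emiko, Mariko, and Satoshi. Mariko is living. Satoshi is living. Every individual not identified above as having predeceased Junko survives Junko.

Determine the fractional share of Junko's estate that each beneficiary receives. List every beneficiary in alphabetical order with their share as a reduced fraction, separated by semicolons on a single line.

There is no surviving spouse, so the entire estate passes to Junko's descendants per stirpes.
The estate is divided into 4 equal shares of 1/4 among Kenji, Ryo, Hana, Daichi.
Kenji predeceased; the 1/4 allotted to Kenji's branch passes to Kenji's issue by representation.
The 1/4 is divided into 3 equal shares of 1/12 among Noboru, Kaede, Sachiko.
Noboru is living and takes 1/12.
Kaede is living and takes 1/12.
Sachiko is living and takes 1/12.
Ryo predeceased; the 1/4 allotted to Ryo's branch passes to Ryo's issue by representation.
Reiko is the sole taker at this level and receives the full 1/4.
Hana is living and takes 1/4.
Daichi predeceased; the 1/4 allotted to Daichi's branch passes to Daichi's issue by representation.
The 1/4 is divided into 3 equal shares of 1/12 among Emiko, Mariko, Satoshi.
Emiko is living and takes 1/12.
Mariko is living and takes 1/12.
Satoshi is living and takes 1/12.

Emiko 1/12; Hana 1/4; Kaede 1/12; Mariko 1/12; Noboru 1/12; Reiko 1/4; Sachiko 1/12; Satoshi 1/12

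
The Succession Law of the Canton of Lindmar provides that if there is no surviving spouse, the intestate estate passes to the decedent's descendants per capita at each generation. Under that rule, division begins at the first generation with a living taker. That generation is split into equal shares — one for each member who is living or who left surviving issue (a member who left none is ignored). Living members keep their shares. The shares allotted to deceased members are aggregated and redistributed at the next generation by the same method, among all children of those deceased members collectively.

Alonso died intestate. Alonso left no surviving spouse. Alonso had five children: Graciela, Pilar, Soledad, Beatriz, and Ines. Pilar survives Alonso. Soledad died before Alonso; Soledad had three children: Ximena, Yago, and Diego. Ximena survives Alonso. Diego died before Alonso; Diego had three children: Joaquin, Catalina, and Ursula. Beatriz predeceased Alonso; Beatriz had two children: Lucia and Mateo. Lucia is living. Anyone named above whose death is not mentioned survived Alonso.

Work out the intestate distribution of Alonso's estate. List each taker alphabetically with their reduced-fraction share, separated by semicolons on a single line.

There is no surviving spouse, so the entire estate passes to Alonso's descendants per capita at each generation.
At generation 1 (Graciela, Pilar, Soledad, Beatriz, Ines) there are 5 shares of (1)/5 = 1/5 each.
Living: Graciela, Pilar, and Ines — each takes 1/5.
Deceased: Soledad and Beatriz. Their combined 2/5 is pooled and carried to generation 2.
At generation 2 (Ximena, Yago, Diego, Lucia, Mateo) there are 5 shares of (2/5)/5 = 2/25 each.
Living: Ximena, Yago, Lucia, and Mateo — each takes 2/25.
Deceased: Diego. That 2/25 share is carried to generation 3.
At generation 3 (Joaquin, Catalina, Ursula) there are 3 shares of (2/25)/3 = 2/75 each.
Living: Joaquin, Catalina, and Ursula — each takes 2/75.

Catalina 2/75; Graciela 1/5; Ines 1/5; Joaquin 2/75; Lucia 2/25; Mateo 2/25; Pilar 1/5; Ursula 2/75; Ximena 2/25; Yago 2/25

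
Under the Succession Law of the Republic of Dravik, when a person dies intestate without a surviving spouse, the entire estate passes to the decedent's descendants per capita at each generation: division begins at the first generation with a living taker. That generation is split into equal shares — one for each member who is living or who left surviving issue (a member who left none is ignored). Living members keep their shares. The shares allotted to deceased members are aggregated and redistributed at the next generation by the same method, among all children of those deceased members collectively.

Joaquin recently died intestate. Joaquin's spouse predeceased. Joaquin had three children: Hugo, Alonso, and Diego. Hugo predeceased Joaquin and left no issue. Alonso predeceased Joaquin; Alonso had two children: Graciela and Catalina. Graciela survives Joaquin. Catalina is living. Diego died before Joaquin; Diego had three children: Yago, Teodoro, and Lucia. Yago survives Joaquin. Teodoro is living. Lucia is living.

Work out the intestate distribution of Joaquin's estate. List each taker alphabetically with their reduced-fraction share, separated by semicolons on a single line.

Catalina 1/5; Graciela 1/5; Lucia 1/5; Teodoro 1/5; Yago 1/5

There is no surviving spouse, so the entire estate passes to Joaquin's descendants per capita at each generation.
No one at generation 1 (Alonso, Diego) is living; moving to the next generation.
At generation 2 (Graciela, Catalina, Yago, Teodoro, Lucia) there are 5 shares of (1)/5 = 1/5 each.
Living: Graciela, Catalina, Yago, Teodoro, and Lucia — each takes 1/5.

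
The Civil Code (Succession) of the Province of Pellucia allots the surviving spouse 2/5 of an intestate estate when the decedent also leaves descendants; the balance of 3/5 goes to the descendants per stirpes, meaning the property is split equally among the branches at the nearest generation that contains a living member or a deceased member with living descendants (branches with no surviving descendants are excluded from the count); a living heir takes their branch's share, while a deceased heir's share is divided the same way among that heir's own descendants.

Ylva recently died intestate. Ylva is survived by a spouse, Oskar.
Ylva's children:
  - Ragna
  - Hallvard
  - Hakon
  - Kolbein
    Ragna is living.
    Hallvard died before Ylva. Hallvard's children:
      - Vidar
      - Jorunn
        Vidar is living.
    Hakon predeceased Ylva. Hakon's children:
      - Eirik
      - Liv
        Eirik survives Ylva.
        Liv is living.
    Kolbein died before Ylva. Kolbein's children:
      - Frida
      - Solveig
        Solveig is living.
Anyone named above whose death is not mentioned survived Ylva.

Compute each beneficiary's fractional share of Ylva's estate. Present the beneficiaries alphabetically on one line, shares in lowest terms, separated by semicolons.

Oskar, as surviving spouse, takes 2/5.
The remaining 3/5 passes to Ylva's descendants per stirpes.
The 3/5 is divided into 4 equal shares of 3/20 among Ragna, Hallvard, Hakon, Kolbein.
Ragna is living and takes 3/20.
Hallvard predeceased; the 3/20 allotted to Hallvard's branch passes to Hallvard's issue by representation.
The 3/20 is divided into 2 equal shares of 3/40 among Vidar, Jorunn.
Vidar is living and takes 3/40.
Jorunn is living and takes 3/40.
Hakon predeceased; the 3/20 allotted to Hakon's branch passes to Hakon's issue by representation.
The 3/20 is divided into 2 equal shares of 3/40 among Eirik, Liv.
Eirik is living and takes 3/40.
Liv is living and takes 3/40.
Kolbein predeceased; the 3/20 allotted to Kolbein's branch passes to Kolbein's issue by representation.
The 3/20 is divided into 2 equal shares of 3/40 among Frida, Solveig.
Frida is living and takes 3/40.
Solveig is living and takes 3/40.

Eirik 3/40; Frida 3/40; Jorunn 3/40; Liv 3/40; Oskar 2/5; Ragna 3/20; Solveig 3/40; Vidar 3/40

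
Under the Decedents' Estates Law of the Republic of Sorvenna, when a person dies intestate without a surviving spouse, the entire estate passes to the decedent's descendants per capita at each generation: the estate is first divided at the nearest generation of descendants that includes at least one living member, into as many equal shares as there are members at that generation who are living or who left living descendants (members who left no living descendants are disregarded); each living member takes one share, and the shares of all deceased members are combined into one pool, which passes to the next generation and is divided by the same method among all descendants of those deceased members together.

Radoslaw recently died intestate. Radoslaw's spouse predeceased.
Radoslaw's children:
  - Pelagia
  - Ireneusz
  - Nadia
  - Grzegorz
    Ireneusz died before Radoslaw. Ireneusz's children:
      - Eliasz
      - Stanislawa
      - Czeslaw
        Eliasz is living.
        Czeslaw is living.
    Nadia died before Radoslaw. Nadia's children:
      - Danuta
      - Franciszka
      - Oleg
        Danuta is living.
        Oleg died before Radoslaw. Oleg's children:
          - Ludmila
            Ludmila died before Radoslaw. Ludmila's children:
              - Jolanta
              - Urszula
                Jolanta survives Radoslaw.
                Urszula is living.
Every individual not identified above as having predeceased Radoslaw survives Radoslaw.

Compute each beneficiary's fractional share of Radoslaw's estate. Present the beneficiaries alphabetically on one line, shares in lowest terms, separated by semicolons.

Czeslaw 1/12; Danuta 1/12; Eliasz 1/12; Franciszka 1/12; Grzegorz 1/4; Jolanta 1/24; Pelagia 1/4; Stanislawa 1/12; Urszula 1/24

There is no surviving spouse, so the entire estate passes to Radoslaw's descendants per capita at each generation.
At generation 1 (Pelagia, Ireneusz, Nadia, Grzegorz) there are 4 shares of (1)/4 = 1/4 each.
Living: Pelagia and Grzegorz — each takes 1/4.
Deceased: Ireneusz and Nadia. Their combined 1/2 is pooled and carried to generation 2.
At generation 2 (Eliasz, Stanislawa, Czeslaw, Danuta, Franciszka, Oleg) there are 6 shares of (1/2)/6 = 1/12 each.
Living: Eliasz, Stanislawa, Czeslaw, Danuta, and Franciszka — each takes 1/12.
Deceased: Oleg. That 1/12 share is carried to generation 3.
At generation 3 (Ludmila) there are 1 shares of (1/12)/1 = 1/12 each.
Deceased: Ludmila. That 1/12 share is carried to generation 4.
At generation 4 (Jolanta, Urszula) there are 2 shares of (1/12)/2 = 1/24 each.
Living: Jolanta and Urszula — each takes 1/24.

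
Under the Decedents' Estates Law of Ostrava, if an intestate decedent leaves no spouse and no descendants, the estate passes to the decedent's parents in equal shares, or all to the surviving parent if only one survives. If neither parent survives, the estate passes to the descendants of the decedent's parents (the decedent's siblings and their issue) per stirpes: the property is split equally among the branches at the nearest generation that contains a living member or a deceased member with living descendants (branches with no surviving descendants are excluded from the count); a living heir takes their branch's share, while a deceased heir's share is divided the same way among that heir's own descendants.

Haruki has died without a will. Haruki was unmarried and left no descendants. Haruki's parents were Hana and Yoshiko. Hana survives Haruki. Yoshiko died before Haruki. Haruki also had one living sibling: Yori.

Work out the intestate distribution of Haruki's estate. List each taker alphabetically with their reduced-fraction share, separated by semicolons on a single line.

Hana 1

Only one parent, Hana, survives, so Hana takes the entire estate. The siblings take nothing because a surviving parent has priority.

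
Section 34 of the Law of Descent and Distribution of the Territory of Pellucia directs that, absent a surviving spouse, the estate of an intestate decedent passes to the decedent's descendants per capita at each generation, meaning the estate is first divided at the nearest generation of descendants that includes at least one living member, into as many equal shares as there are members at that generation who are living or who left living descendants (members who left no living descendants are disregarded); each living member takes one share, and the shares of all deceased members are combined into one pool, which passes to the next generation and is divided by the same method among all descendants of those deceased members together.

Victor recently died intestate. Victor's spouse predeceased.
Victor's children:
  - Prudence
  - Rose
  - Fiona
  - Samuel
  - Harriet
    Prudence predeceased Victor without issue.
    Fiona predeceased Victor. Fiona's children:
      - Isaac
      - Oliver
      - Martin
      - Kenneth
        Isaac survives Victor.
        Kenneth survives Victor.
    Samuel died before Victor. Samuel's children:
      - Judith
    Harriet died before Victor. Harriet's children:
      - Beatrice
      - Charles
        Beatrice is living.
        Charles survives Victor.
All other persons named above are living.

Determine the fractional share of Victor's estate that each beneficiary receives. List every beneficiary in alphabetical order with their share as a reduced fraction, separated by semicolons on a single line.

Beatrice 3/28; Charles 3/28; Isaac 3/28; Judith 3/28; Kenneth 3/28; Martin 3/28; Oliver 3/28; Rose 1/4

There is no surviving spouse, so the entire estate passes to Victor's descendants per capita at each generation.
At generation 1 (Rose, Fiona, Samuel, Harriet) there are 4 shares of (1)/4 = 1/4 each.
Living: Rose — each takes 1/4.
Deceased: Fiona, Samuel, and Harriet. Their combined 3/4 is pooled and carried to generation 2.
At generation 2 (Isaac, Oliver, Martin, Kenneth, Judith, Beatrice, Charles) there are 7 shares of (3/4)/7 = 3/28 each.
Living: Isaac, Oliver, Martin, Kenneth, Judith, Beatrice, and Charles — each takes 3/28.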